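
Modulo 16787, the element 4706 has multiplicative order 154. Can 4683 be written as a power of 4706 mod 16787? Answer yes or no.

4683 ∈ ⟨4706⟩ iff 4683^154 ≡ 1 (mod 16787), since |⟨4706⟩| = 154.
4683^154 mod 16787 = 1.
Since 1 = 1, 4683 lies in the subgroup.

yes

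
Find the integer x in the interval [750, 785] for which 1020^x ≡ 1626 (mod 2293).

767

Compute 1020^750 mod 2293 = 1852, then multiply by 1020 repeatedly:
  1020^750=1852  1020^751=1901  1020^752=1435  1020^753=766  1020^754=1700
  1020^755=492  1020^756=1966  1020^757=1238  1020^758=1610  1020^759=412
  1020^760=621  1020^761=552  1020^762=1255  1020^763=606  1020^764=1303
  1020^765=1413  1020^766=1256  1020^767=1626
Found 1626 at exponent 767.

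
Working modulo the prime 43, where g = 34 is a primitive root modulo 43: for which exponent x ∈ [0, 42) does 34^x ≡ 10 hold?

Baby-step giant-step with m = ceil(sqrt(42)) = 7.
Baby table (34^j mod 43 for j=0..6):
  0:1  1:34  2:38  3:2  4:25  5:33  6:4
Giant step factor: 34^(-7) ≡ 37 (mod 43).
Scan 10·37^i mod 43 for i = 0, 1, …:
  i=0: 10   i=1: 26   i=2: 16   i=3: 33
Match at i=3, j=5: x = 3·7 + 5 = 26.

26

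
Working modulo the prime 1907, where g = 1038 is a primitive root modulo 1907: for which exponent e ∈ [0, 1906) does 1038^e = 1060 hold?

99

Baby-step giant-step with m = ceil(sqrt(1906)) = 44.
Baby table (1038^j mod 1907 for j=0..43):
  0:1  1:1038  2:1896  3:24  4:121  5:1643  6:576  7:997
  8:1292  9:475  10:1044  11:496  12:1865  13:265  14:462  15:899
  16:639  17:1553  18:599  19:80  20:1039  21:1027  22:13  23:145
  24:1764  25:312  26:1573  27:382  28:1767  29:1519  30:1540  31:454
  32:223  33:727  34:1361  35:1538  36:285  37:245  38:679  39:1119
  40:159  41:1040  42:158  43:2
Giant step factor: 1038^(-44) ≡ 993 (mod 1907).
Scan 1060·993^i mod 1907 for i = 0, 1, …:
  i=0: 1060   i=1: 1823   i=2: 496
Match at i=2, j=11: e = 2·44 + 11 = 99.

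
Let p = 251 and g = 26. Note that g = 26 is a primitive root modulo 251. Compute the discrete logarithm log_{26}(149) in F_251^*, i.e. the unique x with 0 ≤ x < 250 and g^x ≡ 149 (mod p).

Baby-step giant-step with m = ceil(sqrt(250)) = 16.
Baby table (26^j mod 251 for j=0..15):
  0:1  1:26  2:174  3:6  4:156  5:40  6:36  7:183
  8:240  9:216  10:94  11:185  12:41  13:62  14:106  15:246
Giant step factor: 26^(-16) ≡ 195 (mod 251).
Scan 149·195^i mod 251 for i = 0, 1, …:
  i=0: 149   i=1: 190   i=2: 153   i=3: 217
  i=4: 147   i=5: 51   i=6: 156
Match at i=6, j=4: x = 6·16 + 4 = 100.

100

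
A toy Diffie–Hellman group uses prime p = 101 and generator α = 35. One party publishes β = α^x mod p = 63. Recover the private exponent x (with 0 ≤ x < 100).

59

Baby-step giant-step with m = ceil(sqrt(100)) = 10.
Baby table (35^j mod 101 for j=0..9):
  0:1  1:35  2:13  3:51  4:68  5:57  6:76  7:34
  8:79  9:38
Giant step factor: 35^(-10) ≡ 6 (mod 101).
Scan 63·6^i mod 101 for i = 0, 1, …:
  i=0: 63   i=1: 75   i=2: 46   i=3: 74
  i=4: 40   i=5: 38
Match at i=5, j=9: x = 5·10 + 9 = 59.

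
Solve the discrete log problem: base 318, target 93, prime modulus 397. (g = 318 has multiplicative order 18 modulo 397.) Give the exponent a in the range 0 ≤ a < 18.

7

Successive powers of 318 modulo 397:
  318^0=1  318^1=318  318^2=286  318^3=35  318^4=14  318^5=85
  318^6=34  318^7=93
So 318^7 ≡ 93 (mod 397), giving a = 7.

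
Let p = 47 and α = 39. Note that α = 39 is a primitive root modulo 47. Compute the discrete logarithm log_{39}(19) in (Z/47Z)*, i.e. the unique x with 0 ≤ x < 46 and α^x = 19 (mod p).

43

Baby-step giant-step with m = ceil(sqrt(46)) = 7.
Baby table (39^j mod 47 for j=0..6):
  0:1  1:39  2:17  3:5  4:7  5:38  6:25
Giant step factor: 39^(-7) ≡ 43 (mod 47).
Scan 19·43^i mod 47 for i = 0, 1, …:
  i=0: 19   i=1: 18   i=2: 22   i=3: 6
  i=4: 23   i=5: 2   i=6: 39
Match at i=6, j=1: x = 6·7 + 1 = 43.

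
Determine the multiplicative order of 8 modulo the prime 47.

The order of 8 must divide p − 1 = 46 = 2 · 23.
Divisors: 1, 2, 23, 46.
Check each in increasing order: 8^1 ≡ 8;  8^2 ≡ 17;  8^23 ≡ 1.
Smallest exponent giving 1 is 23.

23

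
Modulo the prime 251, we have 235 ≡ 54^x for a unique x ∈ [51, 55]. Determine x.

55

Compute 54^51 mod 251 = 78, then multiply by 54 repeatedly:
  54^51=78  54^52=196  54^53=42  54^54=9  54^55=235
Found 235 at exponent 55.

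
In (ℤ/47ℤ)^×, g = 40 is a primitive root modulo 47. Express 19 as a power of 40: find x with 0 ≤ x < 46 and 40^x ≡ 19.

5

Successive powers of 40 modulo 47:
  40^0=1  40^1=40  40^2=2  40^3=33  40^4=4  40^5=19
So 40^5 ≡ 19 (mod 47), giving x = 5.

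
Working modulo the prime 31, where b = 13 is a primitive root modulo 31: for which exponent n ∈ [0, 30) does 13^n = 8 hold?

12

Successive powers of 13 modulo 31:
  13^0=1  13^1=13  13^2=14  13^3=27  13^4=10  13^5=6
  13^6=16  13^7=22  13^8=7  13^9=29  13^10=5  13^11=3
  13^12=8
So 13^12 ≡ 8 (mod 31), giving n = 12.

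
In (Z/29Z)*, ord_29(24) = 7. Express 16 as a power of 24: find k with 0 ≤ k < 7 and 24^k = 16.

4

Successive powers of 24 modulo 29:
  24^0=1  24^1=24  24^2=25  24^3=20  24^4=16
So 24^4 ≡ 16 (mod 29), giving k = 4.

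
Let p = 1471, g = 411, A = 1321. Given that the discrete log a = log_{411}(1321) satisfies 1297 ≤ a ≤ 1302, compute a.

1302

Compute 411^1297 mod 1471 = 319, then multiply by 411 repeatedly:
  411^1297=319  411^1298=190  411^1299=127  411^1300=712  411^1301=1374
  411^1302=1321
Found 1321 at exponent 1302.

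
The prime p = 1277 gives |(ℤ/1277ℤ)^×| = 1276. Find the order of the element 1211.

The order of 1211 must divide p − 1 = 1276 = 2^2 · 11 · 29.
Divisors: 1, 2, 4, 11, 22, 29, 44, 58, 116, 319, 638, 1276.
Check each in increasing order: 1211^1 ≡ 1211;  1211^2 ≡ 525;  1211^4 ≡ 1070;  1211^11 ≡ 247;  1211^22 ≡ 990;  1211^29 ≡ 873;  1211^44 ≡ 641;  1211^58 ≡ 1037;  1211^116 ≡ 135;  1211^319 ≡ 1.
Smallest exponent giving 1 is 319.

319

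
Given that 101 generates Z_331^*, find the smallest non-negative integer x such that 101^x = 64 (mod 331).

Baby-step giant-step with m = ceil(sqrt(330)) = 19.
Baby table (101^j mod 331 for j=0..18):
  0:1  1:101  2:271  3:229  4:290  5:162  6:143  7:210
  8:26  9:309  10:95  11:327  12:258  13:240  14:77  15:164
  16:14  17:90  18:153
Giant step factor: 101^(-19) ≡ 35 (mod 331).
Scan 64·35^i mod 331 for i = 0, 1, …:
  i=0: 64   i=1: 254   i=2: 284   i=3: 10
  i=4: 19   i=5: 3   i=6: 105   i=7: 34
  i=8: 197   i=9: 275   i=10: 26
Match at i=10, j=8: x = 10·19 + 8 = 198.

198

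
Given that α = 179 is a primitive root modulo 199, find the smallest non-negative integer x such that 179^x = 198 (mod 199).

99

Baby-step giant-step with m = ceil(sqrt(198)) = 15.
Baby table (179^j mod 199 for j=0..14):
  0:1  1:179  2:2  3:159  4:4  5:119  6:8  7:39
  8:16  9:78  10:32  11:156  12:64  13:113  14:128
Giant step factor: 179^(-15) ≡ 59 (mod 199).
Scan 198·59^i mod 199 for i = 0, 1, …:
  i=0: 198   i=1: 140   i=2: 101   i=3: 188
  i=4: 147   i=5: 116   i=6: 78
Match at i=6, j=9: x = 6·15 + 9 = 99.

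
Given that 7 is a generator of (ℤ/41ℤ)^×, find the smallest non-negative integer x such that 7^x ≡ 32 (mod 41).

30

Successive powers of 7 modulo 41:
  7^0=1  7^1=7  7^2=8  7^3=15  7^4=23  7^5=38
  7^6=20  7^7=17  7^8=37  7^9=13  7^10=9  7^11=22
  7^12=31  7^13=12  7^14=2  7^15=14  7^16=16  7^17=30
  7^18=5  7^19=35  7^20=40  7^21=34  7^22=33  7^23=26
  7^24=18  7^25=3  7^26=21  7^27=24  7^28=4  7^29=28
  7^30=32
So 7^30 ≡ 32 (mod 41), giving x = 30.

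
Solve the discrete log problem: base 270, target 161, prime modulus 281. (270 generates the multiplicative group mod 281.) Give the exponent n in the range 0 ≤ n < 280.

43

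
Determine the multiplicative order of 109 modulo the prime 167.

The order of 109 must divide p − 1 = 166 = 2 · 83.
Divisors: 1, 2, 83, 166.
Check each in increasing order: 109^1 ≡ 109;  109^2 ≡ 24;  109^83 ≡ 166;  109^166 ≡ 1.
Smallest exponent giving 1 is 166.

166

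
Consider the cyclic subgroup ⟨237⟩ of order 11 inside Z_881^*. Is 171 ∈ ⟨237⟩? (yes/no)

yes

171 ∈ ⟨237⟩ iff 171^11 ≡ 1 (mod 881), since |⟨237⟩| = 11.
171^11 mod 881 = 1.
Since 1 = 1, 171 lies in the subgroup.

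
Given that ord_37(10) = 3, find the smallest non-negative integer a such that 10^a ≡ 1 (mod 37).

Successive powers of 10 modulo 37:
  10^0=1
So 10^0 ≡ 1 (mod 37), giving a = 0.

0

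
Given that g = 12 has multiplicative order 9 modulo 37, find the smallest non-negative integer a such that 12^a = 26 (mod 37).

3

Successive powers of 12 modulo 37:
  12^0=1  12^1=12  12^2=33  12^3=26
So 12^3 ≡ 26 (mod 37), giving a = 3.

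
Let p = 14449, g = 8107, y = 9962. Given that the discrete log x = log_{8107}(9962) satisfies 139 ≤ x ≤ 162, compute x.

145

Compute 8107^139 mod 14449 = 10343, then multiply by 8107 repeatedly:
  8107^139=10343  8107^140=3154  8107^141=9197  8107^142=3239  8107^143=4740
  8107^144=7289  8107^145=9962
Found 9962 at exponent 145.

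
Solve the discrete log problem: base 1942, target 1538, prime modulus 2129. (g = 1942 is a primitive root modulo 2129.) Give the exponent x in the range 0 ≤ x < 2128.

356

Baby-step giant-step with m = ceil(sqrt(2128)) = 47.
Baby table (1942^j mod 2129 for j=0..46):
  0:1  1:1942  2:905  3:1085  4:1489  5:456  6:2017  7:1783
  8:832  9:1962  10:1423  11:24  12:1899  13:430  14:492  15:1672
  16:299  17:1570  18:212  19:807  20:250  21:88  22:576  23:867
  24:1804  25:1163  26:1806  27:789  28:1487  29:830  30:207  31:1742
  32:2112  33:1050  34:1647  35:716  36:235  37:764  38:1904  39:1624
  40:759  41:710  42:1357  43:1721  44:1781  45:1206  46:152
Giant step factor: 1942^(-47) ≡ 57 (mod 2129).
Scan 1538·57^i mod 2129 for i = 0, 1, …:
  i=0: 1538   i=1: 377   i=2: 199   i=3: 698
  i=4: 1464   i=5: 417   i=6: 350   i=7: 789
Match at i=7, j=27: x = 7·47 + 27 = 356.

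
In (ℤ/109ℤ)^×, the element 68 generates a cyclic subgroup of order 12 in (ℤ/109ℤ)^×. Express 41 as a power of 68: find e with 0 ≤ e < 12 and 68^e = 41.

7

Successive powers of 68 modulo 109:
  68^0=1  68^1=68  68^2=46  68^3=76  68^4=45  68^5=8
  68^6=108  68^7=41
So 68^7 ≡ 41 (mod 109), giving e = 7.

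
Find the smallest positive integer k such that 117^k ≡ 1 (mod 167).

The order of 117 must divide p − 1 = 166 = 2 · 83.
Divisors: 1, 2, 83, 166.
Check each in increasing order: 117^1 ≡ 117;  117^2 ≡ 162;  117^83 ≡ 166;  117^166 ≡ 1.
Smallest exponent giving 1 is 166.

166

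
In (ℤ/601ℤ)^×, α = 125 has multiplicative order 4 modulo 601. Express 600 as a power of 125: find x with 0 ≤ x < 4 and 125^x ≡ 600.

Successive powers of 125 modulo 601:
  125^0=1  125^1=125  125^2=600
So 125^2 ≡ 600 (mod 601), giving x = 2.

2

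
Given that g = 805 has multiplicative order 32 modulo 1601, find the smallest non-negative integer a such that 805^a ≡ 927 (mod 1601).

22

Successive powers of 805 modulo 1601:
  805^0=1  805^1=805  805^2=1221  805^3=1492  805^4=310  805^5=1395
  805^6=674  805^7=1432  805^8=40  805^9=180  805^10=810  805^11=443
  805^12=1193  805^13=1366  805^14=1344  805^15=1245  805^16=1600  805^17=796
  805^18=380  805^19=109  805^20=1291  805^21=206  805^22=927
So 805^22 ≡ 927 (mod 1601), giving a = 22.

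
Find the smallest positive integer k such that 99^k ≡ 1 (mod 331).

330

The order of 99 must divide p − 1 = 330 = 2 · 3 · 5 · 11.
Divisors: 1, 2, 3, 5, 6, 10, 11, 15, 22, 30, 33, 55, 66, 110, 165, 330.
Check each in increasing order: 99^1 ≡ 99;  99^2 ≡ 202;  99^3 ≡ 138;  99^5 ≡ 72;  99^6 ≡ 177;  99^10 ≡ 219;  99^11 ≡ 166;  99^15 ≡ 211;  99^22 ≡ 83;  99^30 ≡ 167;  99^33 ≡ 207;  99^55 ≡ 300;  99^66 ≡ 150;  99^110 ≡ 299;  99^165 ≡ 330;  99^330 ≡ 1.
Smallest exponent giving 1 is 330.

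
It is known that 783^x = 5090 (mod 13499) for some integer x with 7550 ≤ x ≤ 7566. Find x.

7558

Compute 783^7550 mod 13499 = 1073, then multiply by 783 repeatedly:
  783^7550=1073  783^7551=3221  783^7552=11229  783^7553=4458  783^7554=7872
  783^7555=8232  783^7556=6633  783^7557=10023  783^7558=5090
Found 5090 at exponent 7558.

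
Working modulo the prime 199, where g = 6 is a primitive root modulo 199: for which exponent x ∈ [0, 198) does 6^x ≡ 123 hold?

120

Baby-step giant-step with m = ceil(sqrt(198)) = 15.
Baby table (6^j mod 199 for j=0..14):
  0:1  1:6  2:36  3:17  4:102  5:15  6:90  7:142
  8:56  9:137  10:26  11:156  12:140  13:44  14:65
Giant step factor: 6^(-15) ≡ 174 (mod 199).
Scan 123·174^i mod 199 for i = 0, 1, …:
  i=0: 123   i=1: 109   i=2: 61   i=3: 67
  i=4: 116   i=5: 85   i=6: 64   i=7: 191
  i=8: 1
Match at i=8, j=0: x = 8·15 + 0 = 120.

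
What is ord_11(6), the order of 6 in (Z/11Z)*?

10

The order of 6 must divide p − 1 = 10 = 2 · 5.
Divisors: 1, 2, 5, 10.
Check each in increasing order: 6^1 ≡ 6;  6^2 ≡ 3;  6^5 ≡ 10;  6^10 ≡ 1.
Smallest exponent giving 1 is 10.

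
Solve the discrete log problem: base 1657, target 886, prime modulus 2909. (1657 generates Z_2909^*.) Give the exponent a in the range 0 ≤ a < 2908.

Baby-step giant-step with m = ceil(sqrt(2908)) = 54.
Baby table (1657^j mod 2909 for j=0..53):
  0:1  1:1657  2:2462  3:1116  4:1997  5:1496  6:404  7:358
  8:2679  9:2878  10:995  11:2221  12:312  13:2091  14:168  15:2021
  16:538  17:1312  18:961  19:1154  20:965  21:1964  22:2086  23:610
  24:1347  25:776  26:54  27:2208  28:2043  29:2084  30:205  31:2241
  32:1453  33:1878  34:2125  35:1235  36:1368  37:665  38:2303  39:2372
  40:345  41:1501  42:2871  43:1032  44:2441  45:1227  46:2657  47:1332
  48:2102  49:941  50:13  51:1178  52:7  53:2872
Giant step factor: 1657^(-54) ≡ 119 (mod 2909).
Scan 886·119^i mod 2909 for i = 0, 1, …:
  i=0: 886   i=1: 710   i=2: 129   i=3: 806
  i=4: 2826   i=5: 1759   i=6: 2782   i=7: 2341
  i=8: 2224   i=9: 2846     …   i=22: 1369
  i=23: 7
Match at i=23, j=52: a = 23·54 + 52 = 1294.

1294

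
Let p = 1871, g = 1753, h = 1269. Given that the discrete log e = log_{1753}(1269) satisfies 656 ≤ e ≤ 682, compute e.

662

Compute 1753^656 mod 1871 = 767, then multiply by 1753 repeatedly:
  1753^656=767  1753^657=1173  1753^658=40  1753^659=893  1753^660=1273
  1753^661=1337  1753^662=1269
Found 1269 at exponent 662.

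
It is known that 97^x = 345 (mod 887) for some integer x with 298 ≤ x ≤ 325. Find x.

308

Compute 97^298 mod 887 = 200, then multiply by 97 repeatedly:
  97^298=200  97^299=773  97^300=473  97^301=644  97^302=378
  97^303=299  97^304=619  97^305=614  97^306=129  97^307=95
  97^308=345
Found 345 at exponent 308.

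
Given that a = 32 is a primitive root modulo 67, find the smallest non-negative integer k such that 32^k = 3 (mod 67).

21

Successive powers of 32 modulo 67:
  32^0=1  32^1=32  32^2=19  32^3=5  32^4=26  32^5=28
  32^6=25  32^7=63  32^8=6  32^9=58  32^10=47  32^11=30
  32^12=22  32^13=34  32^14=16  32^15=43  32^16=36  32^17=13
  32^18=14  32^19=46  32^20=65  32^21=3
So 32^21 ≡ 3 (mod 67), giving k = 21.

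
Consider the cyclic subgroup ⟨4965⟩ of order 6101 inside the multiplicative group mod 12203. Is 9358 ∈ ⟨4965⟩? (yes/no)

9358 ∈ ⟨4965⟩ iff 9358^6101 ≡ 1 (mod 12203), since |⟨4965⟩| = 6101.
9358^6101 mod 12203 = 1.
Since 1 = 1, 9358 lies in the subgroup.

yes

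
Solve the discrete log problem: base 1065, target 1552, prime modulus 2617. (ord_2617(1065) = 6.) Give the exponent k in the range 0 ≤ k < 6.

4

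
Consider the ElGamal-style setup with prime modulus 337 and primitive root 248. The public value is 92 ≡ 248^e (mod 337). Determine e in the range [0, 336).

33

Baby-step giant-step with m = ceil(sqrt(336)) = 19.
Baby table (248^j mod 337 for j=0..18):
  0:1  1:248  2:170  3:35  4:255  5:221  6:214  7:163
  8:321  9:76  10:313  11:114  12:301  13:171  14:283  15:88
  16:256  17:132  18:47
Giant step factor: 248^(-19) ≡ 80 (mod 337).
Scan 92·80^i mod 337 for i = 0, 1, …:
  i=0: 92   i=1: 283
Match at i=1, j=14: e = 1·19 + 14 = 33.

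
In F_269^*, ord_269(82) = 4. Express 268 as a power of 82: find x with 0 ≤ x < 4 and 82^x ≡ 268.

2

Successive powers of 82 modulo 269:
  82^0=1  82^1=82  82^2=268
So 82^2 ≡ 268 (mod 269), giving x = 2.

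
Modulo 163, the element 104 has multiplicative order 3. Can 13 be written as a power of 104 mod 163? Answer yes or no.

no

13 ∈ ⟨104⟩ iff 13^3 ≡ 1 (mod 163), since |⟨104⟩| = 3.
13^3 mod 163 = 78.
Since 78 ≠ 1, 13 does not lie in the subgroup.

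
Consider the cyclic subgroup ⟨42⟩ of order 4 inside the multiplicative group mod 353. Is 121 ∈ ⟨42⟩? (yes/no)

no

⟨42⟩ has order 4; its elements mod 353 are {1, 42, 311, 352}.
121 is not in this set.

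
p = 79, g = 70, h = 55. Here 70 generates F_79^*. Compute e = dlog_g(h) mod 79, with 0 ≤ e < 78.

Baby-step giant-step with m = ceil(sqrt(78)) = 9.
Baby table (70^j mod 79 for j=0..8):
  0:1  1:70  2:2  3:61  4:4  5:43  6:8  7:7
  8:16
Giant step factor: 70^(-9) ≡ 17 (mod 79).
Scan 55·17^i mod 79 for i = 0, 1, …:
  i=0: 55   i=1: 66   i=2: 16
Match at i=2, j=8: e = 2·9 + 8 = 26.

26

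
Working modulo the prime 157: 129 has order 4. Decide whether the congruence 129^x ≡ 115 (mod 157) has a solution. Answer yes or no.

⟨129⟩ has order 4; its elements mod 157 are {1, 28, 129, 156}.
115 is not in this set.

no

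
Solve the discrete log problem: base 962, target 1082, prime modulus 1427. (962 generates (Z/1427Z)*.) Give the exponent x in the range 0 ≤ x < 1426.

541

Baby-step giant-step with m = ceil(sqrt(1426)) = 38.
Baby table (962^j mod 1427 for j=0..37):
  0:1  1:962  2:748  3:368  4:120  5:1280  6:1286  7:1350
  8:130  9:911  10:204  11:749  12:1330  13:868  14:221  15:1406
  16:1203  17:1416  18:834  19:334  20:233  21:107  22:190  23:124
  24:847  25:1424  26:1395  27:610  28:323  29:1067  30:441  31:423
  32:231  33:1037  34:121  35:815  36:607  37:291
Giant step factor: 962^(-38) ≡ 782 (mod 1427).
Scan 1082·782^i mod 1427 for i = 0, 1, …:
  i=0: 1082   i=1: 1340   i=2: 462   i=3: 253
  i=4: 920   i=5: 232   i=6: 195   i=7: 1228
  i=8: 1352   i=9: 1284     …   i=13: 857
  i=14: 911
Match at i=14, j=9: x = 14·38 + 9 = 541.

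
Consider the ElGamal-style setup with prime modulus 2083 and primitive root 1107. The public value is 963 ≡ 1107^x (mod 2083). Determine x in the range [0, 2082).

74

Baby-step giant-step with m = ceil(sqrt(2082)) = 46.
Baby table (1107^j mod 2083 for j=0..45):
  0:1  1:1107  2:645  3:1629  4:1508  5:873  6:1982  7:675
  8:1511  9:28  10:1834  11:1396  12:1869  13:564  14:1531  15:1338
  16:153  17:648  18:784  19:1360  20:1594  21:257  22:1211  23:1208
  24:2053  25:118  26:1480  27:1122  28:586  29:889  30:947  31:580
  32:496  33:1243  34:1221  35:1863  36:171  37:1827  38:1979  39:1520
  40:1659  41:1390  42:1476  43:860  44:89  45:622
Giant step factor: 1107^(-46) ≡ 2049 (mod 2083).
Scan 963·2049^i mod 2083 for i = 0, 1, …:
  i=0: 963   i=1: 586
Match at i=1, j=28: x = 1·46 + 28 = 74.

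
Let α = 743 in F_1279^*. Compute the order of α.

639

The order of 743 must divide p − 1 = 1278 = 2 · 3^2 · 71.
Divisors: 1, 2, 3, 6, 9, 18, 71, 142, 213, 426, 639, 1278.
Check each in increasing order: 743^1 ≡ 743;  743^2 ≡ 800;  743^3 ≡ 944;  743^6 ≡ 952;  743^9 ≡ 830;  743^18 ≡ 798;  743^71 ≡ 184;  743^142 ≡ 602;  743^213 ≡ 774;  743^426 ≡ 504;  743^639 ≡ 1.
Smallest exponent giving 1 is 639.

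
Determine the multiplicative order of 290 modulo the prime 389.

The order of 290 must divide p − 1 = 388 = 2^2 · 97.
Divisors: 1, 2, 4, 97, 194, 388.
Check each in increasing order: 290^1 ≡ 290;  290^2 ≡ 76;  290^4 ≡ 330;  290^97 ≡ 1.
Smallest exponent giving 1 is 97.

97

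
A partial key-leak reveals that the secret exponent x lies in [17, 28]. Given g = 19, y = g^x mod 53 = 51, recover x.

19

Compute 19^17 mod 53 = 32, then multiply by 19 repeatedly:
  19^17=32  19^18=25  19^19=51
Found 51 at exponent 19.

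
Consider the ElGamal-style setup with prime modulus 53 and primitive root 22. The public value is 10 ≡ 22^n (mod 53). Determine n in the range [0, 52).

44

Baby-step giant-step with m = ceil(sqrt(52)) = 8.
Baby table (22^j mod 53 for j=0..7):
  0:1  1:22  2:7  3:48  4:49  5:18  6:25  7:20
Giant step factor: 22^(-8) ≡ 10 (mod 53).
Scan 10·10^i mod 53 for i = 0, 1, …:
  i=0: 10   i=1: 47   i=2: 46   i=3: 36
  i=4: 42   i=5: 49
Match at i=5, j=4: n = 5·8 + 4 = 44.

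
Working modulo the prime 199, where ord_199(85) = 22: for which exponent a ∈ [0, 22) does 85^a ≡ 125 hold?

Successive powers of 85 modulo 199:
  85^0=1  85^1=85  85^2=61  85^3=11  85^4=139  85^5=74
  85^6=121  85^7=136  85^8=18  85^9=137  85^10=103  85^11=198
  85^12=114  85^13=138  85^14=188  85^15=60  85^16=125
So 85^16 ≡ 125 (mod 199), giving a = 16.

16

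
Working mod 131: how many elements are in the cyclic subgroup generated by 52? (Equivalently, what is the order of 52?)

13

The order of 52 must divide p − 1 = 130 = 2 · 5 · 13.
Divisors: 1, 2, 5, 10, 13, 26, 65, 130.
Check each in increasing order: 52^1 ≡ 52;  52^2 ≡ 84;  52^5 ≡ 112;  52^10 ≡ 99;  52^13 ≡ 1.
Smallest exponent giving 1 is 13.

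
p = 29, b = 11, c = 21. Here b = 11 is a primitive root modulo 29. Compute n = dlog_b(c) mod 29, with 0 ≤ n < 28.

Successive powers of 11 modulo 29:
  11^0=1  11^1=11  11^2=5  11^3=26  11^4=25  11^5=14
  11^6=9  11^7=12  11^8=16  11^9=2  11^10=22  11^11=10
  11^12=23  11^13=21
So 11^13 ≡ 21 (mod 29), giving n = 13.

13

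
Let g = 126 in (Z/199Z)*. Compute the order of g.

99

The order of 126 must divide p − 1 = 198 = 2 · 3^2 · 11.
Divisors: 1, 2, 3, 6, 9, 11, 18, 22, 33, 66, 99, 198.
Check each in increasing order: 126^1 ≡ 126;  126^2 ≡ 155;  126^3 ≡ 28;  126^6 ≡ 187;  126^9 ≡ 62;  126^11 ≡ 58;  126^18 ≡ 63;  126^22 ≡ 180;  126^33 ≡ 92;  126^66 ≡ 106;  126^99 ≡ 1.
Smallest exponent giving 1 is 99.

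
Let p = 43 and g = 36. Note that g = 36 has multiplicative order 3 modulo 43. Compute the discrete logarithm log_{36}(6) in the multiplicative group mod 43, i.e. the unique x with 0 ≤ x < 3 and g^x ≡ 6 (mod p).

2

Successive powers of 36 modulo 43:
  36^0=1  36^1=36  36^2=6
So 36^2 ≡ 6 (mod 43), giving x = 2.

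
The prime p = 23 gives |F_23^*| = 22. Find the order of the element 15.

22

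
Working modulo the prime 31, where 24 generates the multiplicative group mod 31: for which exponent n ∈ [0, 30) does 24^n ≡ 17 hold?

19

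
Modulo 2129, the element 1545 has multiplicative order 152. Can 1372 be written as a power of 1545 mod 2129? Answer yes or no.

1372 ∈ ⟨1545⟩ iff 1372^152 ≡ 1 (mod 2129), since |⟨1545⟩| = 152.
1372^152 mod 2129 = 1704.
Since 1704 ≠ 1, 1372 does not lie in the subgroup.

no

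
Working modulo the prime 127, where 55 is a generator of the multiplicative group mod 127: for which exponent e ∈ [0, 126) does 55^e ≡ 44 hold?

16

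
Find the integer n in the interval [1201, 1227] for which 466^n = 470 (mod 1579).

1216

Compute 466^1201 mod 1579 = 716, then multiply by 466 repeatedly:
  466^1201=716  466^1202=487  466^1203=1145  466^1204=1447  466^1205=69
  466^1206=574  466^1207=633  466^1208=1284  466^1209=1482  466^1210=589
  466^1211=1307  466^1212=1147  466^1213=800  466^1214=156  466^1215=62
  466^1216=470
Found 470 at exponent 1216.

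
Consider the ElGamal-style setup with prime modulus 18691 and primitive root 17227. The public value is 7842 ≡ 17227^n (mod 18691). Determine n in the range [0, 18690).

15441

Baby-step giant-step with m = ceil(sqrt(18690)) = 137.
Baby table (17227^j mod 18691 for j=0..136):
  0:1  1:17227  2:12522  3:3663  4:1685  5:372  6:16122  7:4125
  8:16884  9:10017  10:7547  11:16264  12:1838  13:672  14:6815  15:3834
  16:13015  17:10860  18:7001  19:11895  20:5732  21:611  22:2664  23:6323
  24:13864  25:1530  26:3000  27:385  28:15781  29:17383  30:8430  31:13231
  32:12383  33:1558  34:18081  35:14563  36:6199  37:8490  38:155  39:16063
  40:15737  41:7035  42:18192  43:1587  44:13007  45:3881  46:280  47:1282
  48:10943  49:16326  50:4525  51:10705  52:9629  53:14849  54:17388  55:1110
  56:1077  57:12007  58:9983  59:1250  60:1718  61:8133  62:18146  63:12858
  64:16416  65:3602  66:16225  67:2861  68:16971  69:13486  70:12883  71:17198
  72:17596  73:14345  74:7604  75:7580  76:5334  77:3862  78:9405  79:6347
  80:16110  81:3002  82:16148  83:3443  84:6018  85:11800  86:13975  87:7245
  88:9808  89:14467  90:15906  91:2602  92:3636  93:3831  94:17407  95:10676
  96:14703  97:6840  98:4616  99:8318  100:8980  101:11744  102:2504  103:16271
  104:10281  105:13562  106:13765  107:15629  108:15619  109:11568  110:17185  111:17937
  112:1087  113:16058  114:4366  115:498  116:18568  117:11853  118:11147  119:16726
  120:17037  121:10317  122:16931  123:15973  124:16660  125:1515  126:6269  127:18156
  128:16909  129:10799  130:2850  131:14384  132:6581  133:9972  134:17354  135:13504
  136:5222
Giant step factor: 17227^(-137) ≡ 1970 (mod 18691).
Scan 7842·1970^i mod 18691 for i = 0, 1, …:
  i=0: 7842   i=1: 9974   i=2: 4539   i=3: 7532
  i=4: 16077   i=5: 9136   i=6: 17178   i=7: 9950
  i=8: 13332   i=9: 3185     …   i=111: 12053
  i=112: 6840
Match at i=112, j=97: n = 112·137 + 97 = 15441.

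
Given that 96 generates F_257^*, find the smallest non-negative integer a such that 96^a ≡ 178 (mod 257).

Baby-step giant-step with m = ceil(sqrt(256)) = 16.
Baby table (96^j mod 257 for j=0..15):
  0:1  1:96  2:221  3:142  4:11  5:28  6:118  7:20
  8:121  9:51  10:13  11:220  12:46  13:47  14:143  15:107
Giant step factor: 96^(-16) ≡ 32 (mod 257).
Scan 178·32^i mod 257 for i = 0, 1, …:
  i=0: 178   i=1: 42   i=2: 59   i=3: 89
  i=4: 21   i=5: 158   i=6: 173   i=7: 139
  i=8: 79   i=9: 215     …   i=14: 84
  i=15: 118
Match at i=15, j=6: a = 15·16 + 6 = 246.

246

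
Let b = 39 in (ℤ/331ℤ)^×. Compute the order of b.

The order of 39 must divide p − 1 = 330 = 2 · 3 · 5 · 11.
Divisors: 1, 2, 3, 5, 6, 10, 11, 15, 22, 30, 33, 55, 66, 110, 165, 330.
Check each in increasing order: 39^1 ≡ 39;  39^2 ≡ 197;  39^3 ≡ 70;  39^5 ≡ 219;  39^6 ≡ 266;  39^10 ≡ 297;  39^11 ≡ 329;  39^15 ≡ 167;  39^22 ≡ 4;  39^30 ≡ 85;  39^33 ≡ 323;  39^55 ≡ 299;  39^66 ≡ 64;  39^110 ≡ 31;  39^165 ≡ 1.
Smallest exponent giving 1 is 165.

165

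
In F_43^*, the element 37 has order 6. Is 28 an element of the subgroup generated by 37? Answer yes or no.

no

⟨37⟩ has order 6; its elements mod 43 are {1, 6, 7, 36, 37, 42}.
28 is not in this set.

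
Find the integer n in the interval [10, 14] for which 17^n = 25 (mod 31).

10

Compute 17^10 mod 31 = 25, then multiply by 17 repeatedly:
  17^10=25
Found 25 at exponent 10.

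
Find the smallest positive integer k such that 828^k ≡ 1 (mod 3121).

1560

The order of 828 must divide p − 1 = 3120 = 2^4 · 3 · 5 · 13.
Divisors: 1, 2, 3, 4, 5, 6, 8, 10, 12, 13, 15, 16, 20, 24, 26, 30, 39, 40, 48, 52, 60, 65, 78, 80, 104, 120, 130, 156, 195, 208, 240, 260, 312, 390, 520, 624, 780, 1040, 1560, 3120.
Check each in increasing order: 828^1 ≡ 828;  828^2 ≡ 2085;  828^3 ≡ 467;  828^4 ≡ 2793;  828^5 ≡ 3064;  828^6 ≡ 2740;  828^8 ≡ 1470;  828^10 ≡ 128;  828^12 ≡ 1595;  828^13 ≡ 477;  828^15 ≡ 2067;  828^16 ≡ 1168;  828^20 ≡ 779;  828^24 ≡ 410;  828^26 ≡ 2817;  828^30 ≡ 2961;  828^39 ≡ 1679;  828^40 ≡ 1367;  828^48 ≡ 2687;  828^52 ≡ 1907;  828^60 ≡ 632;  828^65 ≡ 1428;  828^78 ≡ 778;  828^80 ≡ 2331;  828^104 ≡ 684;  828^120 ≡ 3057;  828^130 ≡ 1171;  828^156 ≡ 2931;  828^195 ≡ 2453;  828^208 ≡ 2827;  828^240 ≡ 975;  828^260 ≡ 1122;  828^312 ≡ 1769;  828^390 ≡ 3042;  828^520 ≡ 1121;  828^624 ≡ 2119;  828^780 ≡ 3120;  828^1040 ≡ 1999;  828^1560 ≡ 1.
Smallest exponent giving 1 is 1560.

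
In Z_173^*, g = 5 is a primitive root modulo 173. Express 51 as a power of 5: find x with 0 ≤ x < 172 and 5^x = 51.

104

Baby-step giant-step with m = ceil(sqrt(172)) = 14.
Baby table (5^j mod 173 for j=0..13):
  0:1  1:5  2:25  3:125  4:106  5:11  6:55  7:102
  8:164  9:128  10:121  11:86  12:84  13:74
Giant step factor: 5^(-14) ≡ 137 (mod 173).
Scan 51·137^i mod 173 for i = 0, 1, …:
  i=0: 51   i=1: 67   i=2: 10   i=3: 159
  i=4: 158   i=5: 21   i=6: 109   i=7: 55
Match at i=7, j=6: x = 7·14 + 6 = 104.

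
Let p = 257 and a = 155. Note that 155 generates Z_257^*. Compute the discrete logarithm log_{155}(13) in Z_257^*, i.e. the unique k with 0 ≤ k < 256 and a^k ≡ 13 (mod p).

Baby-step giant-step with m = ceil(sqrt(256)) = 16.
Baby table (155^j mod 257 for j=0..15):
  0:1  1:155  2:124  3:202  4:213  5:119  6:198  7:107
  8:137  9:161  10:26  11:175  12:140  13:112  14:141  15:10
Giant step factor: 155^(-16) ≡ 225 (mod 257).
Scan 13·225^i mod 257 for i = 0, 1, …:
  i=0: 13   i=1: 98   i=2: 205   i=3: 122
  i=4: 208   i=5: 26
Match at i=5, j=10: k = 5·16 + 10 = 90.

90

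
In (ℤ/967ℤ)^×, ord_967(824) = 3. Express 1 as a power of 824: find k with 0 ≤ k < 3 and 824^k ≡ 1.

0

Successive powers of 824 modulo 967:
  824^0=1
So 824^0 ≡ 1 (mod 967), giving k = 0.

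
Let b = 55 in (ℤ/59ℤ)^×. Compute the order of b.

58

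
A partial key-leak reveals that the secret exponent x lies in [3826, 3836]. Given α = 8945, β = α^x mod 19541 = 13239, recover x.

3826

Compute 8945^3826 mod 19541 = 13239, then multiply by 8945 repeatedly:
  8945^3826=13239
Found 13239 at exponent 3826.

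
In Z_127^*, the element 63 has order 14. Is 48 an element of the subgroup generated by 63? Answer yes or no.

⟨63⟩ has order 14; its elements mod 127 are {1, 2, 4, 8, 16, 32, 63, 64, 95, 111, 119, 123, 125, 126}.
48 is not in this set.

no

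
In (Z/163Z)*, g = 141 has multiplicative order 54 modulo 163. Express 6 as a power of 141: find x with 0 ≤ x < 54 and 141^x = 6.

Baby-step giant-step with m = ceil(sqrt(54)) = 8.
Baby table (141^j mod 163 for j=0..7):
  0:1  1:141  2:158  3:110  4:25  5:102  6:38  7:142
Giant step factor: 141^(-8) ≡ 6 (mod 163).
Scan 6·6^i mod 163 for i = 0, 1, …:
  i=0: 6   i=1: 36   i=2: 53   i=3: 155
  i=4: 115   i=5: 38
Match at i=5, j=6: x = 5·8 + 6 = 46.

46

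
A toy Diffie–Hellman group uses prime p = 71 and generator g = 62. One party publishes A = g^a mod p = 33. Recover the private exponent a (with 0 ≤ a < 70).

61

Baby-step giant-step with m = ceil(sqrt(70)) = 9.
Baby table (62^j mod 71 for j=0..8):
  0:1  1:62  2:10  3:52  4:29  5:23  6:6  7:17
  8:60
Giant step factor: 62^(-9) ≡ 33 (mod 71).
Scan 33·33^i mod 71 for i = 0, 1, …:
  i=0: 33   i=1: 24   i=2: 11   i=3: 8
  i=4: 51   i=5: 50   i=6: 17
Match at i=6, j=7: a = 6·9 + 7 = 61.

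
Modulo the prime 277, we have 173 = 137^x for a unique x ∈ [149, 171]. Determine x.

Compute 137^149 mod 277 = 197, then multiply by 137 repeatedly:
  137^149=197  137^150=120  137^151=97  137^152=270  137^153=149
  137^154=192  137^155=266  137^156=155  137^157=183  137^158=141
  137^159=204  137^160=248  137^161=182  137^162=4  137^163=271
  137^164=9  137^165=125  137^166=228  137^167=212  137^168=236
  137^169=200  137^170=254  137^171=173
Found 173 at exponent 171.

171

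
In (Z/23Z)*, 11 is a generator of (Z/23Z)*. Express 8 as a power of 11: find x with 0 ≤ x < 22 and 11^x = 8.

8

Successive powers of 11 modulo 23:
  11^0=1  11^1=11  11^2=6  11^3=20  11^4=13  11^5=5
  11^6=9  11^7=7  11^8=8
So 11^8 ≡ 8 (mod 23), giving x = 8.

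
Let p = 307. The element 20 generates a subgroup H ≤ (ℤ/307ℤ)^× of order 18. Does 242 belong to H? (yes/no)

242 ∈ ⟨20⟩ iff 242^18 ≡ 1 (mod 307), since |⟨20⟩| = 18.
242^18 mod 307 = 235.
Since 235 ≠ 1, 242 does not lie in the subgroup.

no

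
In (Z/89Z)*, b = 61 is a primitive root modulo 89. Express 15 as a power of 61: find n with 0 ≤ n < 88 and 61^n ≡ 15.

Baby-step giant-step with m = ceil(sqrt(88)) = 10.
Baby table (61^j mod 89 for j=0..9):
  0:1  1:61  2:72  3:31  4:22  5:7  6:71  7:59
  8:39  9:65
Giant step factor: 61^(-10) ≡ 20 (mod 89).
Scan 15·20^i mod 89 for i = 0, 1, …:
  i=0: 15   i=1: 33   i=2: 37   i=3: 28
  i=4: 26   i=5: 75   i=6: 76   i=7: 7
Match at i=7, j=5: n = 7·10 + 5 = 75.

75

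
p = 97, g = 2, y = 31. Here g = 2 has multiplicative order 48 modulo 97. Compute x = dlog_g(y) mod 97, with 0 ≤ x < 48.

7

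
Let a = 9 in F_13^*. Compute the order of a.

3

The order of 9 must divide p − 1 = 12 = 2^2 · 3.
Divisors: 1, 2, 3, 4, 6, 12.
Check each in increasing order: 9^1 ≡ 9;  9^2 ≡ 3;  9^3 ≡ 1.
Smallest exponent giving 1 is 3.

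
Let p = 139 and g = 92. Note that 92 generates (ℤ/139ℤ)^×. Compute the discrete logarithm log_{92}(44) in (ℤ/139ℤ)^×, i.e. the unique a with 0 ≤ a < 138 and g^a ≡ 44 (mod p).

Baby-step giant-step with m = ceil(sqrt(138)) = 12.
Baby table (92^j mod 139 for j=0..11):
  0:1  1:92  2:124  3:10  4:86  5:128  6:100  7:26
  8:29  9:27  10:121  11:12
Giant step factor: 92^(-12) ≡ 52 (mod 139).
Scan 44·52^i mod 139 for i = 0, 1, …:
  i=0: 44   i=1: 64   i=2: 131   i=3: 1
Match at i=3, j=0: a = 3·12 + 0 = 36.

36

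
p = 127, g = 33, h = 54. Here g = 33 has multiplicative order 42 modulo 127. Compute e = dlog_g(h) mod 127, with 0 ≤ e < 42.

23

Baby-step giant-step with m = ceil(sqrt(42)) = 7.
Baby table (33^j mod 127 for j=0..6):
  0:1  1:33  2:73  3:123  4:122  5:89  6:16
Giant step factor: 33^(-7) ≡ 108 (mod 127).
Scan 54·108^i mod 127 for i = 0, 1, …:
  i=0: 54   i=1: 117   i=2: 63   i=3: 73
Match at i=3, j=2: e = 3·7 + 2 = 23.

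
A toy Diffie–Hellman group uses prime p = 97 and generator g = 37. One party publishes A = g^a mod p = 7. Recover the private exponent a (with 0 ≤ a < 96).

13

Baby-step giant-step with m = ceil(sqrt(96)) = 10.
Baby table (37^j mod 97 for j=0..9):
  0:1  1:37  2:11  3:19  4:24  5:15  6:70  7:68
  8:91  9:69
Giant step factor: 37^(-10) ≡ 72 (mod 97).
Scan 7·72^i mod 97 for i = 0, 1, …:
  i=0: 7   i=1: 19
Match at i=1, j=3: a = 1·10 + 3 = 13.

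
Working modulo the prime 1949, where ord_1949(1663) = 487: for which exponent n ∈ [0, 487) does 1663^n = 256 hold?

294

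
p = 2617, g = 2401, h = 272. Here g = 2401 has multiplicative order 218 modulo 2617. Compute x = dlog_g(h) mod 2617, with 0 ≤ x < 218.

214

Baby-step giant-step with m = ceil(sqrt(218)) = 15.
Baby table (2401^j mod 2617 for j=0..14):
  0:1  1:2401  2:2167  3:371  4:991  5:538  6:1557  7:1281
  8:706  9:1907  10:1574  11:226  12:907  13:363  14:102
Giant step factor: 2401^(-15) ≡ 117 (mod 2617).
Scan 272·117^i mod 2617 for i = 0, 1, …:
  i=0: 272   i=1: 420   i=2: 2034   i=3: 2448
  i=4: 1163   i=5: 2604   i=6: 1096   i=7: 2616
  i=8: 2500   i=9: 2013     …   i=13: 2536
  i=14: 991
Match at i=14, j=4: x = 14·15 + 4 = 214.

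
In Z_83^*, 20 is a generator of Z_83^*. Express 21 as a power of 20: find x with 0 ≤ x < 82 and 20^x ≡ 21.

Baby-step giant-step with m = ceil(sqrt(82)) = 10.
Baby table (20^j mod 83 for j=0..9):
  0:1  1:20  2:68  3:32  4:59  5:18  6:28  7:62
  8:78  9:66
Giant step factor: 20^(-10) ≡ 31 (mod 83).
Scan 21·31^i mod 83 for i = 0, 1, …:
  i=0: 21   i=1: 70   i=2: 12   i=3: 40
  i=4: 78
Match at i=4, j=8: x = 4·10 + 8 = 48.

48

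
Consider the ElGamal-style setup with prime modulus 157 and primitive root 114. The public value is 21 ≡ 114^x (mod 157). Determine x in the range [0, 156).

11

Successive powers of 114 modulo 157:
  114^0=1  114^1=114  114^2=122  114^3=92  114^4=126  114^5=77
  114^6=143  114^7=131  114^8=19  114^9=125  114^10=120  114^11=21
So 114^11 ≡ 21 (mod 157), giving x = 11.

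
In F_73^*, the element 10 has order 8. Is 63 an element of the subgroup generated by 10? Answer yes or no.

63 ∈ ⟨10⟩ iff 63^8 ≡ 1 (mod 73), since |⟨10⟩| = 8.
63^8 mod 73 = 1.
Since 1 = 1, 63 lies in the subgroup.

yes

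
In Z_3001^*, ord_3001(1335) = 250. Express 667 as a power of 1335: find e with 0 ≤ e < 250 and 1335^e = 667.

Baby-step giant-step with m = ceil(sqrt(250)) = 16.
Baby table (1335^j mod 3001 for j=0..15):
  0:1  1:1335  2:2632  3:2550  4:1116  5:1364  6:2334  7:852
  8:41  9:717  10:2877  11:2516  12:741  13:1906  14:2663  15:1921
Giant step factor: 1335^(-16) ≡ 1912 (mod 3001).
Scan 667·1912^i mod 3001 for i = 0, 1, …:
  i=0: 667   i=1: 2880   i=2: 2726   i=3: 2376
  i=4: 2399   i=5: 1360   i=6: 1454   i=7: 1122
  i=8: 2550
Match at i=8, j=3: e = 8·16 + 3 = 131.

131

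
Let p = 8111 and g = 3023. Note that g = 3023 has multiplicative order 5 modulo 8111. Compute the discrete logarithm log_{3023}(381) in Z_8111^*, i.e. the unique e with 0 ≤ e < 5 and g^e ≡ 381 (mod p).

4

Successive powers of 3023 modulo 8111:
  3023^0=1  3023^1=3023  3023^2=5543  3023^3=7274  3023^4=381
So 3023^4 ≡ 381 (mod 8111), giving e = 4.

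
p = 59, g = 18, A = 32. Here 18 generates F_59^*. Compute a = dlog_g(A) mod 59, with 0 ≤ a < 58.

Successive powers of 18 modulo 59:
  18^0=1  18^1=18  18^2=29  18^3=50  18^4=15  18^5=34
  18^6=22  18^7=42  18^8=48  18^9=38  18^10=35  18^11=40
  18^12=12  18^13=39  18^14=53  18^15=10  18^16=3  18^17=54
  18^18=28  18^19=32
So 18^19 ≡ 32 (mod 59), giving a = 19.

19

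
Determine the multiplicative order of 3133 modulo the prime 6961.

The order of 3133 must divide p − 1 = 6960 = 2^4 · 3 · 5 · 29.
Divisors: 1, 2, 3, 4, 5, 6, 8, 10, 12, 15, 16, 20, 24, 29, 30, 40, 48, 58, 60, 80, 87, 116, 120, 145, 174, 232, 240, 290, 348, 435, 464, 580, 696, 870, 1160, 1392, 1740, 2320, 3480, 6960.
Check each in increasing order: 3133^1 ≡ 3133;  3133^2 ≡ 679;  3133^3 ≡ 4202;  3133^4 ≡ 1615;  3133^5 ≡ 6109;  3133^6 ≡ 3708;  3133^8 ≡ 4811;  3133^10 ≡ 1960;  3133^12 ≡ 1289;  3133^15 ≡ 720;  3133^16 ≡ 396;  3133^20 ≡ 6089;  3133^24 ≡ 4803;  3133^29 ≡ 912;  3133^30 ≡ 3286;  3133^40 ≡ 1635;  3133^48 ≡ 55;  3133^58 ≡ 3385;  3133^60 ≡ 1285;  3133^80 ≡ 201;  3133^87 ≡ 3397;  3133^116 ≡ 419;  3133^120 ≡ 1468;  3133^145 ≡ 6234;  3133^174 ≡ 5232;  3133^232 ≡ 1536;  3133^240 ≡ 4075;  3133^290 ≡ 6454;  3133^348 ≡ 3172;  3133^435 ≡ 6617;  3133^464 ≡ 6478;  3133^580 ≡ 6453;  3133^696 ≡ 2939;  3133^870 ≡ 6960;  3133^1160 ≡ 507;  3133^1392 ≡ 6081;  3133^1740 ≡ 1.
Smallest exponent giving 1 is 1740.

1740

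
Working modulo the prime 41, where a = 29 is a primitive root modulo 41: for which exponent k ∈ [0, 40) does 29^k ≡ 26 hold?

Successive powers of 29 modulo 41:
  29^0=1  29^1=29  29^2=21  29^3=35  29^4=31  29^5=38
  29^6=36  29^7=19  29^8=18  29^9=30  29^10=9  29^11=15
  29^12=25  29^13=28  29^14=33  29^15=14  29^16=37  29^17=7
  29^18=39  29^19=24  29^20=40  29^21=12  29^22=20  29^23=6
  29^24=10  29^25=3  29^26=5  29^27=22  29^28=23  29^29=11
  29^30=32  29^31=26
So 29^31 ≡ 26 (mod 41), giving k = 31.

31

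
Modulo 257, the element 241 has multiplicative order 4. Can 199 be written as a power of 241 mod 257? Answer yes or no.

no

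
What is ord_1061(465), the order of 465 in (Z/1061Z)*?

1060

The order of 465 must divide p − 1 = 1060 = 2^2 · 5 · 53.
Divisors: 1, 2, 4, 5, 10, 20, 53, 106, 212, 265, 530, 1060.
Check each in increasing order: 465^1 ≡ 465;  465^2 ≡ 842;  465^4 ≡ 216;  465^5 ≡ 706;  465^10 ≡ 827;  465^20 ≡ 645;  465^53 ≡ 682;  465^106 ≡ 406;  465^212 ≡ 381;  465^265 ≡ 958;  465^530 ≡ 1060;  465^1060 ≡ 1.
Smallest exponent giving 1 is 1060.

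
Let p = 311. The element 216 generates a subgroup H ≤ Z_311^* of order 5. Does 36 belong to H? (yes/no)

yes

⟨216⟩ has order 5; its elements mod 311 are {1, 6, 36, 52, 216}.
36 is in this set.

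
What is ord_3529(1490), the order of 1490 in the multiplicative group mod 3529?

1764

The order of 1490 must divide p − 1 = 3528 = 2^3 · 3^2 · 7^2.
Divisors: 1, 2, 3, 4, 6, 7, 8, 9, 12, 14, 18, 21, 24, 28, 36, 42, 49, 56, 63, 72, 84, 98, 126, 147, 168, 196, 252, 294, 392, 441, 504, 588, 882, 1176, 1764, 3528.
Check each in increasing order: 1490^1 ≡ 1490;  1490^2 ≡ 359;  1490^3 ≡ 2031;  1490^4 ≡ 1837;  1490^6 ≡ 3089;  1490^7 ≡ 794;  1490^8 ≡ 845;  1490^9 ≡ 2726;  1490^12 ≡ 3034;  1490^14 ≡ 2274;  1490^18 ≡ 2531;  1490^21 ≡ 2237;  1490^24 ≡ 1524;  1490^28 ≡ 1091;  1490^36 ≡ 826;  1490^42 ≡ 47;  1490^49 ≡ 2028;  1490^56 ≡ 1008;  1490^63 ≡ 2798;  1490^72 ≡ 1179;  1490^84 ≡ 2209;  1490^98 ≡ 1499;  1490^126 ≡ 1482;  1490^147 ≡ 1503;  1490^168 ≡ 2603;  1490^196 ≡ 2557;  1490^252 ≡ 1286;  1490^294 ≡ 449;  1490^392 ≡ 2541;  1490^441 ≡ 808;  1490^504 ≡ 2224;  1490^588 ≡ 448;  1490^882 ≡ 3528;  1490^1176 ≡ 3080;  1490^1764 ≡ 1.
Smallest exponent giving 1 is 1764.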